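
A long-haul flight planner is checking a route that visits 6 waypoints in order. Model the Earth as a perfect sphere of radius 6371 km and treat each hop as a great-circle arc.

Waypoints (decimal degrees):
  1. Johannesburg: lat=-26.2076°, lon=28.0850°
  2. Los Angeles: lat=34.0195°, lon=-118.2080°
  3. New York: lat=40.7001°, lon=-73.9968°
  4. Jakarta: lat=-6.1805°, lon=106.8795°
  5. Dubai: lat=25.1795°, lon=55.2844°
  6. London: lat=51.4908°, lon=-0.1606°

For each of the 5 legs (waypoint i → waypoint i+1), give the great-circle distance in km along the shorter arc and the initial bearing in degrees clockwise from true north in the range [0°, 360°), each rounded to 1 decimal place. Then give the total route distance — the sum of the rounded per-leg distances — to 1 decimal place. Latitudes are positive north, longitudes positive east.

Leg 1: dist=16675.1 km, bearing=293.2°
Leg 2: dist=3935.1 km, bearing=65.9°
Leg 3: dist=16175.7 km, bearing=358.5°
Leg 4: dist=6574.8 km, bearing=304.3°
Leg 5: dist=5478.3 km, bearing=317.4°
Total: 48839.0 km

Leg 1: φ1=-0.4574089, φ2=0.5937523, Δφ=1.0511612, Δλ=-2.5532945 rad; a=sin²(Δφ/2)+cosφ1·cosφ2·sin²(Δλ/2)=0.9328516605; c=2·atan2(√a, √(1-a))=2.617350071; dist=6371·c=16675.137 ≈ 16675.1 km; running total=16675.1 km
Leg 1 bearing: y=sinΔλ·cosφ2=-0.45996550, x=cosφ1·sinφ2-sinφ1·cosφ2·cosΔλ=0.19745759; θ=atan2(y, x)=-66.7667° <0 so +360° → 293.2333° ≈ 293.2°
Leg 2: φ1=0.5937523, φ2=0.7103508, Δφ=0.1165985, Δλ=0.7716310 rad; a=sin²(Δφ/2)+cosφ1·cosφ2·sin²(Δλ/2)=0.0923811463; c=2·atan2(√a, √(1-a))=0.617656792; dist=6371·c=3935.091 ≈ 3935.1 km; running total=20610.2 km
Leg 2 bearing: y=sinΔλ·cosφ2=0.52865024, x=cosφ1·sinφ2-sinφ1·cosφ2·cosΔλ=0.23646649; θ=atan2(y, x)=65.9009° ≈ 65.9°
Leg 3: φ1=0.7103508, φ2=-0.1078701, Δφ=-0.8182208, Δλ=3.1568870 rad; a=sin²(Δφ/2)+cosφ1·cosφ2·sin²(Δλ/2)=0.9119221144; c=2·atan2(√a, √(1-a))=2.538956437; dist=6371·c=16175.691 ≈ 16175.7 km; running total=36785.9 km
Leg 3 bearing: y=sinΔλ·cosφ2=-0.01520483, x=cosφ1·sinφ2-sinφ1·cosφ2·cosΔλ=0.56661230; θ=atan2(y, x)=-1.5371° <0 so +360° → 358.4629° ≈ 358.5°
Leg 4: φ1=-0.1078701, φ2=0.4394652, Δφ=0.5473353, Δλ=-0.9005044 rad; a=sin²(Δφ/2)+cosφ1·cosφ2·sin²(Δλ/2)=0.2434430142; c=2·atan2(√a, √(1-a))=1.031987472; dist=6371·c=6574.792 ≈ 6574.8 km; running total=43360.7 km
Leg 4 bearing: y=sinΔλ·cosφ2=-0.70917831, x=cosφ1·sinφ2-sinφ1·cosφ2·cosΔλ=0.48350820; θ=atan2(y, x)=-55.7144° <0 so +360° → 304.2856° ≈ 304.3°
Leg 5: φ1=0.4394652, φ2=0.8986840, Δφ=0.4592188, Δλ=-0.9676978 rad; a=sin²(Δφ/2)+cosφ1·cosφ2·sin²(Δλ/2)=0.1737376436; c=2·atan2(√a, √(1-a))=0.859884872; dist=6371·c=5478.327 ≈ 5478.3 km; running total=48839.0 km
Leg 5 bearing: y=sinΔλ·cosφ2=-0.51279540, x=cosφ1·sinφ2-sinφ1·cosφ2·cosΔλ=0.55789997; θ=atan2(y, x)=-42.5878° <0 so +360° → 317.4122° ≈ 317.4°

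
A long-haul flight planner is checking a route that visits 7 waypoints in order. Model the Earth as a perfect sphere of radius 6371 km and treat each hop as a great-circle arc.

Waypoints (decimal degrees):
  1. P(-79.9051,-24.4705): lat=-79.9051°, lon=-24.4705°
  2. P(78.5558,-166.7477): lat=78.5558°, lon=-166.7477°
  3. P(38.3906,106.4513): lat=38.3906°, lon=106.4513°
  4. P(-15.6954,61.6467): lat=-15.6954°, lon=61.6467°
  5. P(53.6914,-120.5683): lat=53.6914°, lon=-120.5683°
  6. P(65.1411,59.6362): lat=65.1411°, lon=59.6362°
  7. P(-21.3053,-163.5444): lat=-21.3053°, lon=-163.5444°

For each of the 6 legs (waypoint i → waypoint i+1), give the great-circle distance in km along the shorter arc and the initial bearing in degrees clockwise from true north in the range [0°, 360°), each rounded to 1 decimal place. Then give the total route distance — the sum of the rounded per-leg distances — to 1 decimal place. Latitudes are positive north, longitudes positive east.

Leg 1: dist=19231.9 km, bearing=278.1°
Leg 2: dist=5768.5 km, bearing=275.9°
Leg 3: dist=7610.8 km, bearing=226.8°
Leg 4: dist=15785.7 km, bearing=2.1°
Leg 5: dist=6801.5 km, bearing=359.9°
Leg 6: dist=14229.8 km, bearing=54.0°
Total: 69428.2 km

Leg 1: φ1=-1.3946071, φ2=1.3710574, Δφ=2.7656644, Δλ=-2.4832056 rad; a=sin²(Δφ/2)+cosφ1·cosφ2·sin²(Δλ/2)=0.9962267397; c=2·atan2(√a, √(1-a))=3.018661524; dist=6371·c=19231.893 ≈ 19231.9 km; running total=19231.9 km
Leg 1 bearing: y=sinΔλ·cosφ2=-0.12139768, x=cosφ1·sinφ2-sinφ1·cosφ2·cosΔλ=0.01728277; θ=atan2(y, x)=-81.8975° <0 so +360° → 278.1025° ≈ 278.1°
Leg 2: φ1=1.3710574, φ2=0.6700424, Δφ=-0.7010150, Δλ=4.7682221 rad; a=sin²(Δφ/2)+cosφ1·cosφ2·sin²(Δλ/2)=0.1913246257; c=2·atan2(√a, √(1-a))=0.905425693; dist=6371·c=5768.467 ≈ 5768.5 km; running total=25000.4 km
Leg 2 bearing: y=sinΔλ·cosφ2=-0.78257399, x=cosφ1·sinφ2-sinφ1·cosφ2·cosΔλ=0.08034921; θ=atan2(y, x)=-84.1378° <0 so +360° → 275.8622° ≈ 275.9°
Leg 3: φ1=0.6700424, φ2=-0.2739364, Δφ=-0.9439788, Δλ=-0.7819878 rad; a=sin²(Δφ/2)+cosφ1·cosφ2·sin²(Δλ/2)=0.3163108641; c=2·atan2(√a, √(1-a))=1.194607726; dist=6371·c=7610.846 ≈ 7610.8 km; running total=32611.2 km
Leg 3 bearing: y=sinΔλ·cosφ2=-0.67841569, x=cosφ1·sinφ2-sinφ1·cosφ2·cosΔλ=-0.63622745; θ=atan2(y, x)=-133.1620° <0 so +360° → 226.8380° ≈ 226.8°
Leg 4: φ1=-0.2739364, φ2=0.9370917, Δφ=1.2110281, Δλ=-3.1802517 rad; a=sin²(Δφ/2)+cosφ1·cosφ2·sin²(Δλ/2)=0.8938139029; c=2·atan2(√a, √(1-a))=2.477745775; dist=6371·c=15785.718 ≈ 15785.7 km; running total=48396.9 km
Leg 4 bearing: y=sinΔλ·cosφ2=0.02288564, x=cosφ1·sinφ2-sinφ1·cosφ2·cosΔλ=0.61572615; θ=atan2(y, x)=2.1286° ≈ 2.1°
Leg 5: φ1=0.9370917, φ2=1.1369267, Δφ=0.1998350, Δλ=3.1451619 rad; a=sin²(Δφ/2)+cosφ1·cosφ2·sin²(Δλ/2)=0.2588738743; c=2·atan2(√a, √(1-a))=1.067572460; dist=6371·c=6801.504 ≈ 6801.5 km; running total=55198.4 km
Leg 5 bearing: y=sinΔλ·cosφ2=-0.00150043, x=cosφ1·sinφ2-sinφ1·cosφ2·cosΔλ=0.87603112; θ=atan2(y, x)=-0.0981° <0 so +360° → 359.9019° ≈ 359.9°
Leg 6: φ1=1.1369267, φ2=-0.3718476, Δφ=-1.5087743, Δλ=-3.8952363 rad; a=sin²(Δφ/2)+cosφ1·cosφ2·sin²(Δλ/2)=0.8076338018; c=2·atan2(√a, √(1-a))=2.233521710; dist=6371·c=14229.767 ≈ 14229.8 km; running total=69428.2 km
Leg 6 bearing: y=sinΔλ·cosφ2=0.63753354, x=cosφ1·sinφ2-sinφ1·cosφ2·cosΔλ=0.46367744; θ=atan2(y, x)=53.9716° ≈ 54.0°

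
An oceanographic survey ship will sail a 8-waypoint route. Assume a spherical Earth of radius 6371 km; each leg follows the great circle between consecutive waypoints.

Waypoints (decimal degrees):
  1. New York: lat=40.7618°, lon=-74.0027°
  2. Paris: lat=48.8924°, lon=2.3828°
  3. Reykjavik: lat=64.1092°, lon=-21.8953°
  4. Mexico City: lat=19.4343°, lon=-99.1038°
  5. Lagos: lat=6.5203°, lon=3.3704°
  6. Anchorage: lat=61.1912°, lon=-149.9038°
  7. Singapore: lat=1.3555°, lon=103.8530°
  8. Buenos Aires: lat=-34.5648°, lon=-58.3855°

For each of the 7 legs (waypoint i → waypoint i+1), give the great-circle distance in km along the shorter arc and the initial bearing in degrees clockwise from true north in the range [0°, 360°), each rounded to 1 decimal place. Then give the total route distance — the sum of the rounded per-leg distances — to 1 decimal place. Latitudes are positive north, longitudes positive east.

Leg 1: dist=5834.4 km, bearing=53.7°
Leg 2: dist=2226.6 km, bearing=328.4°
Leg 3: dist=7451.7 km, bearing=267.4°
Leg 4: dist=11061.0 km, bearing=79.6°
Leg 5: dist=12137.5 km, bearing=346.7°
Leg 6: dist=10735.6 km, bearing=285.0°
Leg 7: dist=15888.2 km, bearing=204.6°
Total: 65335.0 km

Leg 1: φ1=0.7114276, φ2=0.8533334, Δφ=0.1419057, Δλ=1.3331785 rad; a=sin²(Δφ/2)+cosφ1·cosφ2·sin²(Δλ/2)=0.1954110956; c=2·atan2(√a, √(1-a))=0.915772916; dist=6371·c=5834.389 ≈ 5834.4 km; running total=5834.4 km
Leg 1 bearing: y=sinΔλ·cosφ2=0.63900110, x=cosφ1·sinφ2-sinφ1·cosφ2·cosΔλ=0.46965944; θ=atan2(y, x)=53.6845° ≈ 53.7°
Leg 2: φ1=0.8533334, φ2=1.1189166, Δφ=0.2655833, Δλ=-0.4237328 rad; a=sin²(Δφ/2)+cosφ1·cosφ2·sin²(Δλ/2)=0.0302253208; c=2·atan2(√a, √(1-a))=0.349484481; dist=6371·c=2226.566 ≈ 2226.6 km; running total=8061.0 km
Leg 2 bearing: y=sinΔλ·cosφ2=-0.17953864, x=cosφ1·sinφ2-sinφ1·cosφ2·cosΔλ=0.29156968; θ=atan2(y, x)=-31.6233° <0 so +360° → 328.3767° ≈ 328.4°
Leg 3: φ1=1.1189166, φ2=0.3391925, Δφ=-0.7797241, Δλ=-1.3475425 rad; a=sin²(Δφ/2)+cosφ1·cosφ2·sin²(Δλ/2)=0.3047506895; c=2·atan2(√a, √(1-a))=1.169623172; dist=6371·c=7451.669 ≈ 7451.7 km; running total=15512.7 km
Leg 3 bearing: y=sinΔλ·cosφ2=-0.91961988, x=cosφ1·sinφ2-sinφ1·cosφ2·cosΔλ=-0.04254532; θ=atan2(y, x)=-92.6488° <0 so +360° → 267.3512° ≈ 267.4°
Leg 4: φ1=0.3391925, φ2=0.1138007, Δφ=-0.2253918, Δλ=1.7885122 rad; a=sin²(Δφ/2)+cosφ1·cosφ2·sin²(Δλ/2)=0.5822963904; c=2·atan2(√a, √(1-a))=1.736141474; dist=6371·c=11060.957 ≈ 11061.0 km; running total=26573.7 km
Leg 4 bearing: y=sinΔλ·cosφ2=0.97007775, x=cosφ1·sinφ2-sinφ1·cosφ2·cosΔλ=0.17848915; θ=atan2(y, x)=79.5745° ≈ 79.6°
Leg 5: φ1=0.1138007, φ2=1.0679879, Δφ=0.9541872, Δλ=-2.6751394 rad; a=sin²(Δφ/2)+cosφ1·cosφ2·sin²(Δλ/2)=0.6640614125; c=2·atan2(√a, √(1-a))=1.905112018; dist=6371·c=12137.469 ≈ 12137.5 km; running total=38711.2 km
Leg 5 bearing: y=sinΔλ·cosφ2=-0.21671538, x=cosφ1·sinφ2-sinφ1·cosφ2·cosΔλ=0.91943997; θ=atan2(y, x)=-13.2628° <0 so +360° → 346.7372° ≈ 346.7°
Leg 6: φ1=1.0679879, φ2=0.0236579, Δφ=-1.0443300, Δλ=4.4288917 rad; a=sin²(Δφ/2)+cosφ1·cosφ2·sin²(Δλ/2)=0.5570128823; c=2·atan2(√a, √(1-a))=1.685070640; dist=6371·c=10735.585 ≈ 10735.6 km; running total=49446.8 km
Leg 6 bearing: y=sinΔλ·cosφ2=-0.95981439, x=cosφ1·sinφ2-sinφ1·cosφ2·cosΔλ=0.25642632; θ=atan2(y, x)=-75.0421° <0 so +360° → 284.9579° ≈ 285.0°
Leg 7: φ1=0.0236579, φ2=-0.6032696, Δφ=-0.6269275, Δλ=-2.8315960 rad; a=sin²(Δφ/2)+cosφ1·cosφ2·sin²(Δλ/2)=0.8987173275; c=2·atan2(√a, √(1-a))=2.493828075; dist=6371·c=15888.179 ≈ 15888.2 km; running total=65335.0 km
Leg 7 bearing: y=sinΔλ·cosφ2=-0.25120861, x=cosφ1·sinφ2-sinφ1·cosφ2·cosΔλ=-0.54862757; θ=atan2(y, x)=-155.3976° <0 so +360° → 204.6024° ≈ 204.6°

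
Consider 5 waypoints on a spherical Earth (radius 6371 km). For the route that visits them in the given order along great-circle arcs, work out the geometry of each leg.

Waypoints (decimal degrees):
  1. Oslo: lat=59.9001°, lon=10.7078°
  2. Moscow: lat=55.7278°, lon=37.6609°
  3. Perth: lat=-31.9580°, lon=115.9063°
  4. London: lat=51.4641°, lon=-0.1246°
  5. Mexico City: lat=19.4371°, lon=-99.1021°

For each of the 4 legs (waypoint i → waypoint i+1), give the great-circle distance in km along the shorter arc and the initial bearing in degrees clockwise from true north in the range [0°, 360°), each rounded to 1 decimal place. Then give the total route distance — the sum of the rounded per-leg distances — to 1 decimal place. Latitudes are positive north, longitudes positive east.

Leg 1: φ1=1.0454540, φ2=0.9726336, Δφ=-0.0728204, Δλ=0.4704203 rad; a=sin²(Δφ/2)+cosφ1·cosφ2·sin²(Δλ/2)=0.0166632413; c=2·atan2(√a, √(1-a))=0.258894784; dist=6371·c=1649.419 ≈ 1649.4 km; running total=1649.4 km
Leg 1 bearing: y=sinΔλ·cosφ2=0.25524268, x=cosφ1·sinφ2-sinφ1·cosφ2·cosΔλ=-0.01983651; θ=atan2(y, x)=94.4439° ≈ 94.4°
Leg 2: φ1=0.9726336, φ2=-0.5577723, Δφ=-1.5304059, Δλ=1.3656399 rad; a=sin²(Δφ/2)+cosφ1·cosφ2·sin²(Δλ/2)=0.6700318731; c=2·atan2(√a, √(1-a))=1.917781010; dist=6371·c=12218.183 ≈ 12218.2 km; running total=13867.6 km
Leg 2 bearing: y=sinΔλ·cosφ2=0.83064386, x=cosφ1·sinφ2-sinφ1·cosφ2·cosΔλ=-0.44089389; θ=atan2(y, x)=117.9587° ≈ 118.0°
Leg 3: φ1=-0.5577723, φ2=0.8982180, Δφ=1.4559903, Δλ=-2.0251212 rad; a=sin²(Δφ/2)+cosφ1·cosφ2·sin²(Δλ/2)=0.8229981854; c=2·atan2(√a, √(1-a))=2.273124167; dist=6371·c=14482.074 ≈ 14482.1 km; running total=28349.7 km
Leg 3 bearing: y=sinΔλ·cosφ2=-0.55980570, x=cosφ1·sinφ2-sinφ1·cosφ2·cosΔλ=0.51894727; θ=atan2(y, x)=-47.1691° <0 so +360° → 312.8309° ≈ 312.8°
Leg 4: φ1=0.8982180, φ2=0.3392414, Δφ=-0.5589766, Δλ=-1.7274833 rad; a=sin²(Δφ/2)+cosφ1·cosφ2·sin²(Δλ/2)=0.4156885008; c=2·atan2(√a, √(1-a))=1.401363831; dist=6371·c=8928.089 ≈ 8928.1 km; running total=37277.8 km
Leg 4 bearing: y=sinΔλ·cosφ2=-0.93145525, x=cosφ1·sinφ2-sinφ1·cosφ2·cosΔλ=0.32242425; θ=atan2(y, x)=-70.9066° <0 so +360° → 289.0934° ≈ 289.1°

Leg 1: dist=1649.4 km, bearing=94.4°
Leg 2: dist=12218.2 km, bearing=118.0°
Leg 3: dist=14482.1 km, bearing=312.8°
Leg 4: dist=8928.1 km, bearing=289.1°
Total: 37277.8 km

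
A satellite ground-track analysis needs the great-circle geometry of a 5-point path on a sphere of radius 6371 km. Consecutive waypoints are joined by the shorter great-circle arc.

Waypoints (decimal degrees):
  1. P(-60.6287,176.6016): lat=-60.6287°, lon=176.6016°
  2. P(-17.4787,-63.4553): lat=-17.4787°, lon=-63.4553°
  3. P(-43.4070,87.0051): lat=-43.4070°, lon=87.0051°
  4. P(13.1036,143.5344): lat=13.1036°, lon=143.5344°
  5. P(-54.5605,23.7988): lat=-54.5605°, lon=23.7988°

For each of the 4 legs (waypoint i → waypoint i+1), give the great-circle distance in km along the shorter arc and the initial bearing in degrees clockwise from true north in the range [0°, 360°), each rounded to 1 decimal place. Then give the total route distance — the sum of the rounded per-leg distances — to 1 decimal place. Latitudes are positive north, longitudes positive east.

Leg 1: dist=9827.6 km, bearing=124.2°
Leg 2: dist=12604.9 km, bearing=157.0°
Leg 3: dist=8499.9 km, bearing=56.7°
Leg 4: dist=13087.5 km, bearing=214.7°
Total: 44019.9 km

Leg 1: φ1=-1.0581704, φ2=-0.3050609, Δφ=0.7531096, Δλ=-4.1897833 rad; a=sin²(Δφ/2)+cosφ1·cosφ2·sin²(Δλ/2)=0.4858822295; c=2·atan2(√a, √(1-a))=1.542557033; dist=6371·c=9827.631 ≈ 9827.6 km; running total=9827.6 km
Leg 1 bearing: y=sinΔλ·cosφ2=0.82651307, x=cosφ1·sinφ2-sinφ1·cosφ2·cosΔλ=-0.56220894; θ=atan2(y, x)=124.2242° ≈ 124.2°
Leg 2: φ1=-0.3050609, φ2=-0.7575951, Δφ=-0.4525342, Δλ=2.6260294 rad; a=sin²(Δφ/2)+cosφ1·cosφ2·sin²(Δλ/2)=0.6982403711; c=2·atan2(√a, √(1-a))=1.978476551; dist=6371·c=12604.874 ≈ 12604.9 km; running total=22432.5 km
Leg 2 bearing: y=sinΔλ·cosφ2=0.35817808, x=cosφ1·sinφ2-sinφ1·cosφ2·cosΔλ=-0.84528781; θ=atan2(y, x)=157.0359° ≈ 157.0°
Leg 3: φ1=-0.7575951, φ2=0.2287010, Δφ=0.9862960, Δλ=0.9866224 rad; a=sin²(Δφ/2)+cosφ1·cosφ2·sin²(Δλ/2)=0.3827784456; c=2·atan2(√a, √(1-a))=1.334150655; dist=6371·c=8499.874 ≈ 8499.9 km; running total=30932.4 km
Leg 3 bearing: y=sinΔλ·cosφ2=0.81244767, x=cosφ1·sinφ2-sinφ1·cosφ2·cosΔλ=0.53382133; θ=atan2(y, x)=56.6930° ≈ 56.7°
Leg 4: φ1=0.2287010, φ2=-0.9522604, Δφ=-1.1809613, Δλ=-2.0897805 rad; a=sin²(Δφ/2)+cosφ1·cosφ2·sin²(Δλ/2)=0.7324107852; c=2·atan2(√a, √(1-a))=2.054229404; dist=6371·c=13087.496 ≈ 13087.5 km; running total=44019.9 km
Leg 4 bearing: y=sinΔλ·cosφ2=-0.50349129, x=cosφ1·sinφ2-sinφ1·cosφ2·cosΔλ=-0.72831135; θ=atan2(y, x)=-145.3434° <0 so +360° → 214.6566° ≈ 214.7°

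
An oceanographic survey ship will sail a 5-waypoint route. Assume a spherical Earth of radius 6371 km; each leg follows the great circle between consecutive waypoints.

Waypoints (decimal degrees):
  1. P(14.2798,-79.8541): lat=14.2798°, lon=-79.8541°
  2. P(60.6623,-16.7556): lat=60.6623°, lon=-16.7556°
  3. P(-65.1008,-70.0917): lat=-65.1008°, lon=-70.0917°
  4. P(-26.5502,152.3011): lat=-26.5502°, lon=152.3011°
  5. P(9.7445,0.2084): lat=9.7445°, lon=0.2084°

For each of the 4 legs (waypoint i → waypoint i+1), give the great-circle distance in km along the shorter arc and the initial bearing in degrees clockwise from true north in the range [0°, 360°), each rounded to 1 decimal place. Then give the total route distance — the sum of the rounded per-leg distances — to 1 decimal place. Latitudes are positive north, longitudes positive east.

Leg 1: dist=7176.7 km, bearing=28.9°
Leg 2: dist=14664.1 km, bearing=207.0°
Leg 3: dist=9194.4 km, bearing=217.4°
Leg 4: dist=16538.4 km, bearing=242.7°
Total: 47573.6 km

Leg 1: φ1=0.2492295, φ2=1.0587569, Δφ=0.8095273, Δλ=1.1012766 rad; a=sin²(Δφ/2)+cosφ1·cosφ2·sin²(Δλ/2)=0.2850709986; c=2·atan2(√a, √(1-a))=1.126460824; dist=6371·c=7176.682 ≈ 7176.7 km; running total=7176.7 km
Leg 1 bearing: y=sinΔλ·cosφ2=0.43693589, x=cosφ1·sinφ2-sinφ1·cosφ2·cosΔλ=0.79013235; θ=atan2(y, x)=28.9422° ≈ 28.9°
Leg 2: φ1=1.0587569, φ2=-1.1362233, Δφ=-2.1949802, Δλ=-0.9308906 rad; a=sin²(Δφ/2)+cosφ1·cosφ2·sin²(Δλ/2)=0.8337712424; c=2·atan2(√a, √(1-a))=2.301699635; dist=6371·c=14664.128 ≈ 14664.1 km; running total=21840.8 km
Leg 2 bearing: y=sinΔλ·cosφ2=-0.33772457, x=cosφ1·sinφ2-sinφ1·cosφ2·cosΔλ=-0.66357301; θ=atan2(y, x)=-153.0262° <0 so +360° → 206.9738° ≈ 207.0°
Leg 3: φ1=-1.1362233, φ2=-0.4633884, Δφ=0.6728349, Δλ=3.8814866 rad; a=sin²(Δφ/2)+cosφ1·cosφ2·sin²(Δλ/2)=0.4363583442; c=2·atan2(√a, √(1-a))=1.443166798; dist=6371·c=9194.416 ≈ 9194.4 km; running total=31035.2 km
Leg 3 bearing: y=sinΔλ·cosφ2=-0.60310952, x=cosφ1·sinφ2-sinφ1·cosφ2·cosΔλ=-0.78743753; θ=atan2(y, x)=-142.5510° <0 so +360° → 217.4490° ≈ 217.4°
Leg 4: φ1=-0.4633884, φ2=0.1700736, Δφ=0.6334620, Δλ=-2.6545184 rad; a=sin²(Δφ/2)+cosφ1·cosφ2·sin²(Δλ/2)=0.9273808311; c=2·atan2(√a, √(1-a))=2.595887786; dist=6371·c=16538.401 ≈ 16538.4 km; running total=47573.6 km
Leg 4 bearing: y=sinΔλ·cosφ2=-0.46128964, x=cosφ1·sinφ2-sinφ1·cosφ2·cosΔλ=-0.23789571; θ=atan2(y, x)=-117.2810° <0 so +360° → 242.7190° ≈ 242.7°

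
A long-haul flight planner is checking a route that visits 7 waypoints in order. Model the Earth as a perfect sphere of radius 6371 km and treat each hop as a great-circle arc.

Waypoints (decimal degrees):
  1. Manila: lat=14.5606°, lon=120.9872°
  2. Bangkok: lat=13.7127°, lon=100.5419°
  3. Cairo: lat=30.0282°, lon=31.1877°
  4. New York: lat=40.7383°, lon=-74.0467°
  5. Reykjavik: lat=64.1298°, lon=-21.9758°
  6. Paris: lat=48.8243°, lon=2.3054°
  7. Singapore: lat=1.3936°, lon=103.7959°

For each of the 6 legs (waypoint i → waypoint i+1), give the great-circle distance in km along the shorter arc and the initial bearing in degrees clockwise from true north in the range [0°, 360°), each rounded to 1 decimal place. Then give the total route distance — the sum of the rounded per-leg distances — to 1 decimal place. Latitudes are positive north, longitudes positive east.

Leg 1: φ1=0.2541304, φ2=0.2393318, Δφ=-0.0147986, Δλ=-0.3568378 rad; a=sin²(Δφ/2)+cosφ1·cosφ2·sin²(Δλ/2)=0.0296711512; c=2·atan2(√a, √(1-a))=0.346233127; dist=6371·c=2205.851 ≈ 2205.9 km; running total=2205.9 km
Leg 1 bearing: y=sinΔλ·cosφ2=-0.33935638, x=cosφ1·sinφ2-sinφ1·cosφ2·cosΔλ=0.00058740; θ=atan2(y, x)=-89.9008° <0 so +360° → 270.0992° ≈ 270.1°
Leg 2: φ1=0.2393318, φ2=0.5240910, Δφ=0.2847592, Δλ=-1.2104591 rad; a=sin²(Δφ/2)+cosφ1·cosφ2·sin²(Δλ/2)=0.2924042049; c=2·atan2(√a, √(1-a))=1.142642934; dist=6371·c=7279.778 ≈ 7279.8 km; running total=9485.7 km
Leg 2 bearing: y=sinΔλ·cosφ2=-0.81017713, x=cosφ1·sinφ2-sinφ1·cosφ2·cosΔλ=0.41379822; θ=atan2(y, x)=-62.9443° <0 so +360° → 297.0557° ≈ 297.1°
Leg 3: φ1=0.5240910, φ2=0.7110175, Δφ=0.1869265, Δλ=-1.8366868 rad; a=sin²(Δφ/2)+cosφ1·cosφ2·sin²(Δλ/2)=0.4228976717; c=2·atan2(√a, √(1-a))=1.415973896; dist=6371·c=9021.170 ≈ 9021.2 km; running total=18506.9 km
Leg 3 bearing: y=sinΔλ·cosφ2=-0.73107192, x=cosφ1·sinφ2-sinφ1·cosφ2·cosΔλ=0.66464635; θ=atan2(y, x)=-47.7248° <0 so +360° → 312.2752° ≈ 312.3°
Leg 4: φ1=0.7110175, φ2=1.1192762, Δφ=0.4082587, Δλ=0.9088086 rad; a=sin²(Δφ/2)+cosφ1·cosφ2·sin²(Δλ/2)=0.1047874685; c=2·atan2(√a, √(1-a))=0.659293726; dist=6371·c=4200.360 ≈ 4200.4 km; running total=22707.3 km
Leg 4 bearing: y=sinΔλ·cosφ2=0.34416793, x=cosφ1·sinφ2-sinφ1·cosφ2·cosΔλ=0.50673134; θ=atan2(y, x)=34.1840° ≈ 34.2°
Leg 5: φ1=1.1192762, φ2=0.8521448, Δφ=-0.2671314, Δλ=0.4237869 rad; a=sin²(Δφ/2)+cosφ1·cosφ2·sin²(Δλ/2)=0.0304401277; c=2·atan2(√a, √(1-a))=0.350736993; dist=6371·c=2234.545 ≈ 2234.5 km; running total=24941.8 km
Leg 5 bearing: y=sinΔλ·cosφ2=0.27073193, x=cosφ1·sinφ2-sinφ1·cosφ2·cosΔλ=-0.21156164; θ=atan2(y, x)=128.0056° ≈ 128.0°
Leg 6: φ1=0.8521448, φ2=0.0243229, Δφ=-0.8278219, Δλ=1.7713434 rad; a=sin²(Δφ/2)+cosφ1·cosφ2·sin²(Δλ/2)=0.5564031264; c=2·atan2(√a, √(1-a))=1.683843208; dist=6371·c=10727.765 ≈ 10727.8 km; running total=35669.6 km
Leg 6 bearing: y=sinΔλ·cosφ2=0.97966789, x=cosφ1·sinφ2-sinφ1·cosφ2·cosΔλ=0.16590834; θ=atan2(y, x)=80.3881° ≈ 80.4°

Leg 1: dist=2205.9 km, bearing=270.1°
Leg 2: dist=7279.8 km, bearing=297.1°
Leg 3: dist=9021.2 km, bearing=312.3°
Leg 4: dist=4200.4 km, bearing=34.2°
Leg 5: dist=2234.5 km, bearing=128.0°
Leg 6: dist=10727.8 km, bearing=80.4°
Total: 35669.6 km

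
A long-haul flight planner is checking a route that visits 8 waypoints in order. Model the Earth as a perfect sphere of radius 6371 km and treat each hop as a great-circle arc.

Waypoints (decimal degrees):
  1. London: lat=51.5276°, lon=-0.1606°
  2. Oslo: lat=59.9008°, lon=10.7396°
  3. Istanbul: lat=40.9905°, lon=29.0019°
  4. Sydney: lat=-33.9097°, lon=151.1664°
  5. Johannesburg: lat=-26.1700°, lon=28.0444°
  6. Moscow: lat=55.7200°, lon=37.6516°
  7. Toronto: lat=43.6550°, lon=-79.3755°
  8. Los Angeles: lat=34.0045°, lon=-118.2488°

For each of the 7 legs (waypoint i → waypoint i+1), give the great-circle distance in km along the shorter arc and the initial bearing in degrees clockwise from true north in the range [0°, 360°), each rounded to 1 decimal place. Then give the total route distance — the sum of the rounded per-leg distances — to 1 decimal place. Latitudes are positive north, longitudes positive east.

Leg 1: φ1=0.8993263, φ2=1.0454662, Δφ=0.1461399, Δλ=0.1902444 rad; a=sin²(Δφ/2)+cosφ1·cosφ2·sin²(Δλ/2)=0.0081442768; c=2·atan2(√a, √(1-a))=0.180737192; dist=6371·c=1151.477 ≈ 1151.5 km; running total=1151.5 km
Leg 1 bearing: y=sinΔλ·cosφ2=0.09483283, x=cosφ1·sinφ2-sinφ1·cosφ2·cosΔλ=0.15270404; θ=atan2(y, x)=31.8413° ≈ 31.8°
Leg 2: φ1=1.0454662, φ2=0.7154192, Δφ=-0.3300470, Δλ=0.3187373 rad; a=sin²(Δφ/2)+cosφ1·cosφ2·sin²(Δλ/2)=0.0365196280; c=2·atan2(√a, √(1-a))=0.384567584; dist=6371·c=2450.080 ≈ 2450.1 km; running total=3601.6 km
Leg 2 bearing: y=sinΔλ·cosφ2=0.23653567, x=cosφ1·sinφ2-sinφ1·cosφ2·cosΔλ=-0.29119522; θ=atan2(y, x)=140.9133° ≈ 140.9°
Leg 3: φ1=0.7154192, φ2=-0.5918359, Δφ=-1.3072551, Δλ=2.1321728 rad; a=sin²(Δφ/2)+cosφ1·cosφ2·sin²(Δλ/2)=0.8497105564; c=2·atan2(√a, √(1-a))=2.345383541; dist=6371·c=14942.439 ≈ 14942.4 km; running total=18544.0 km
Leg 3 bearing: y=sinΔλ·cosφ2=0.70254469, x=cosφ1·sinφ2-sinφ1·cosφ2·cosΔλ=-0.13130525; θ=atan2(y, x)=100.5864° ≈ 100.6°
Leg 4: φ1=-0.5918359, φ2=-0.4567527, Δφ=0.1350832, Δλ=-2.1488843 rad; a=sin²(Δφ/2)+cosφ1·cosφ2·sin²(Δλ/2)=0.5804759319; c=2·atan2(√a, √(1-a))=1.732451342; dist=6371·c=11037.448 ≈ 11037.4 km; running total=29581.4 km
Leg 4 bearing: y=sinΔλ·cosφ2=-0.75165544, x=cosφ1·sinφ2-sinφ1·cosφ2·cosΔλ=-0.63961598; θ=atan2(y, x)=-130.3959° <0 so +360° → 229.6041° ≈ 229.6°
Leg 5: φ1=-0.4567527, φ2=0.9724975, Δφ=1.4292501, Δλ=0.1676773 rad; a=sin²(Δφ/2)+cosφ1·cosφ2·sin²(Δλ/2)=0.4330077885; c=2·atan2(√a, √(1-a))=1.436407753; dist=6371·c=9151.354 ≈ 9151.4 km; running total=38732.8 km
Leg 5 bearing: y=sinΔλ·cosφ2=0.09400022, x=cosφ1·sinφ2-sinφ1·cosφ2·cosΔλ=0.98651515; θ=atan2(y, x)=5.4430° ≈ 5.4°
Leg 6: φ1=0.9724975, φ2=0.7619235, Δφ=-0.2105740, Δλ=-2.0425082 rad; a=sin²(Δφ/2)+cosφ1·cosφ2·sin²(Δλ/2)=0.3073865522; c=2·atan2(√a, √(1-a))=1.175342645; dist=6371·c=7488.108 ≈ 7488.1 km; running total=46220.9 km
Leg 6 bearing: y=sinΔλ·cosφ2=-0.64449629, x=cosφ1·sinφ2-sinφ1·cosφ2·cosΔλ=0.66047314; θ=atan2(y, x)=-44.2986° <0 so +360° → 315.7014° ≈ 315.7°
Leg 7: φ1=0.7619235, φ2=0.5934905, Δφ=-0.1684330, Δλ=-0.6784671 rad; a=sin²(Δφ/2)+cosφ1·cosφ2·sin²(Δλ/2)=0.0734911304; c=2·atan2(√a, √(1-a))=0.549055654; dist=6371·c=3498.034 ≈ 3498.0 km; running total=49718.9 km
Leg 7 bearing: y=sinΔλ·cosφ2=-0.52027669, x=cosφ1·sinφ2-sinφ1·cosφ2·cosΔλ=-0.04090119; θ=atan2(y, x)=-94.4950° <0 so +360° → 265.5050° ≈ 265.5°

Leg 1: dist=1151.5 km, bearing=31.8°
Leg 2: dist=2450.1 km, bearing=140.9°
Leg 3: dist=14942.4 km, bearing=100.6°
Leg 4: dist=11037.4 km, bearing=229.6°
Leg 5: dist=9151.4 km, bearing=5.4°
Leg 6: dist=7488.1 km, bearing=315.7°
Leg 7: dist=3498.0 km, bearing=265.5°
Total: 49718.9 km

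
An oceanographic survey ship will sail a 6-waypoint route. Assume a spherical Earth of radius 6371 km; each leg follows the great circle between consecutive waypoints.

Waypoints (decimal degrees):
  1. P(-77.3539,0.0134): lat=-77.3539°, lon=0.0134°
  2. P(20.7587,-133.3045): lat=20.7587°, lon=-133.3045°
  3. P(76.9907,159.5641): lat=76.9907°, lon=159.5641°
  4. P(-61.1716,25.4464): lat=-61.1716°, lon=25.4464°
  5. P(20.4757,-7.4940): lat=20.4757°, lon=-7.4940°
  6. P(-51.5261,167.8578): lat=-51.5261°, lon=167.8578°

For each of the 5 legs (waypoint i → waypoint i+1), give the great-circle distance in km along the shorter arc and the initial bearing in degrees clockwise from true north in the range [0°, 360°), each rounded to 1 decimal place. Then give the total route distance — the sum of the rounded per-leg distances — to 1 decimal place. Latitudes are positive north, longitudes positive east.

Leg 1: dist=13242.9 km, bearing=231.1°
Leg 2: dist=7195.9 km, bearing=346.7°
Leg 3: dist=17602.4 km, bearing=290.6°
Leg 4: dist=9544.3 km, bearing=329.3°
Leg 5: dist=16538.8 km, bearing=174.4°
Total: 64124.3 km

Leg 1: φ1=-1.3500802, φ2=0.3623077, Δφ=1.7123879, Δλ=-2.3268363 rad; a=sin²(Δφ/2)+cosφ1·cosφ2·sin²(Δλ/2)=0.7431396244; c=2·atan2(√a, √(1-a))=2.078622900; dist=6371·c=13242.906 ≈ 13242.9 km; running total=13242.9 km
Leg 1 bearing: y=sinΔλ·cosφ2=-0.68032639, x=cosφ1·sinφ2-sinφ1·cosφ2·cosΔλ=-0.54835071; θ=atan2(y, x)=-128.8692° <0 so +360° → 231.1308° ≈ 231.1°
Leg 2: φ1=0.3623077, φ2=1.3437412, Δφ=0.9814335, Δλ=5.1115213 rad; a=sin²(Δφ/2)+cosφ1·cosφ2·sin²(Δλ/2)=0.2864307389; c=2·atan2(√a, √(1-a))=1.129470624; dist=6371·c=7195.857 ≈ 7195.9 km; running total=20438.8 km
Leg 2 bearing: y=sinΔλ·cosφ2=-0.20741529, x=cosφ1·sinφ2-sinφ1·cosφ2·cosΔλ=0.88007476; θ=atan2(y, x)=-13.2614° <0 so +360° → 346.7386° ≈ 346.7°
Leg 3: φ1=1.3437412, φ2=-1.0676458, Δφ=-2.4113870, Δλ=-2.3407955 rad; a=sin²(Δφ/2)+cosφ1·cosφ2·sin²(Δλ/2)=0.9645720594; c=2·atan2(√a, √(1-a))=2.762887437; dist=6371·c=17602.356 ≈ 17602.4 km; running total=38041.2 km
Leg 3 bearing: y=sinΔλ·cosφ2=-0.34616819, x=cosφ1·sinφ2-sinφ1·cosφ2·cosΔλ=0.12984141; θ=atan2(y, x)=-69.4398° <0 so +360° → 290.5602° ≈ 290.6°
Leg 4: φ1=-1.0676458, φ2=0.3573684, Δφ=1.4250142, Δλ=-0.5749184 rad; a=sin²(Δφ/2)+cosφ1·cosφ2·sin²(Δλ/2)=0.4636771547; c=2·atan2(√a, √(1-a))=1.498086587; dist=6371·c=9544.310 ≈ 9544.3 km; running total=47585.5 km
Leg 4 bearing: y=sinΔλ·cosφ2=-0.50941153, x=cosφ1·sinφ2-sinφ1·cosφ2·cosΔλ=0.85745116; θ=atan2(y, x)=-30.7145° <0 so +360° → 329.2855° ≈ 329.3°
Leg 5: φ1=0.3573684, φ2=-0.8993001, Δφ=-1.2566685, Δλ=3.0604663 rad; a=sin²(Δφ/2)+cosφ1·cosφ2·sin²(Δλ/2)=0.9273984784; c=2·atan2(√a, √(1-a))=2.595955792; dist=6371·c=16538.834 ≈ 16538.8 km; running total=64124.3 km
Leg 5 bearing: y=sinΔλ·cosφ2=0.05041809, x=cosφ1·sinφ2-sinφ1·cosφ2·cosΔλ=-0.51650768; θ=atan2(y, x)=174.4248° ≈ 174.4°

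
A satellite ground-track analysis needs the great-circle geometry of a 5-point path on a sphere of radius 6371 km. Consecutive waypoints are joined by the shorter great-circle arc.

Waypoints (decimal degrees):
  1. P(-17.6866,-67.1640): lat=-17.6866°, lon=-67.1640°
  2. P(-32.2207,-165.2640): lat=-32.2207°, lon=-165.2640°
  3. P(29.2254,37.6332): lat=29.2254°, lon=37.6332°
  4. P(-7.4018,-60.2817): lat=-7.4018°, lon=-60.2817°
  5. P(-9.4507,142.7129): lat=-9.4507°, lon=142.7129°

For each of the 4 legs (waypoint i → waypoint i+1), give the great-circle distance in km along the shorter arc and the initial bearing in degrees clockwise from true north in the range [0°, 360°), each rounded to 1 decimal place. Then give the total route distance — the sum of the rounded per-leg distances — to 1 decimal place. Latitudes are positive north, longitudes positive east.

Leg 1: φ1=-0.3086894, φ2=-0.5623573, Δφ=-0.2536679, Δλ=-1.7121680 rad; a=sin²(Δφ/2)+cosφ1·cosφ2·sin²(Δλ/2)=0.4757909920; c=2·atan2(√a, √(1-a))=1.522359373; dist=6371·c=9698.952 ≈ 9699.0 km; running total=9699.0 km
Leg 1 bearing: y=sinΔλ·cosφ2=-0.83756060, x=cosφ1·sinφ2-sinφ1·cosφ2·cosΔλ=-0.54419476; θ=atan2(y, x)=-123.0133° <0 so +360° → 236.9867° ≈ 237.0°
Leg 2: φ1=-0.5623573, φ2=0.5100795, Δφ=1.0724368, Δλ=3.5412242 rad; a=sin²(Δφ/2)+cosφ1·cosφ2·sin²(Δλ/2)=0.9702291478; c=2·atan2(√a, √(1-a))=2.794772416; dist=6371·c=17805.495 ≈ 17805.5 km; running total=27504.5 km
Leg 2 bearing: y=sinΔλ·cosφ2=-0.33955141, x=cosφ1·sinφ2-sinφ1·cosφ2·cosΔλ=-0.01558959; θ=atan2(y, x)=-92.6287° <0 so +360° → 267.3713° ≈ 267.4°
Leg 3: φ1=0.5100795, φ2=-0.1291858, Δφ=-0.6392652, Δλ=-1.7089374 rad; a=sin²(Δφ/2)+cosφ1·cosφ2·sin²(Δλ/2)=0.5910356321; c=2·atan2(√a, √(1-a))=1.753888842; dist=6371·c=11174.026 ≈ 11174.0 km; running total=38678.5 km
Leg 3 bearing: y=sinΔλ·cosφ2=-0.98222018, x=cosφ1·sinφ2-sinφ1·cosφ2·cosΔλ=-0.04575549; θ=atan2(y, x)=-92.6671° <0 so +360° → 267.3329° ≈ 267.3°
Leg 4: φ1=-0.1291858, φ2=-0.1649458, Δφ=-0.0357601, Δλ=3.5429241 rad; a=sin²(Δφ/2)+cosφ1·cosφ2·sin²(Δλ/2)=0.9396637648; c=2·atan2(√a, √(1-a))=2.645244573; dist=6371·c=16852.853 ≈ 16852.9 km; running total=55531.4 km
Leg 4 bearing: y=sinΔλ·cosφ2=-0.38534225, x=cosφ1·sinφ2-sinφ1·cosφ2·cosΔλ=-0.27981144; θ=atan2(y, x)=-125.9848° <0 so +360° → 234.0152° ≈ 234.0°

Leg 1: dist=9699.0 km, bearing=237.0°
Leg 2: dist=17805.5 km, bearing=267.4°
Leg 3: dist=11174.0 km, bearing=267.3°
Leg 4: dist=16852.9 km, bearing=234.0°
Total: 55531.4 km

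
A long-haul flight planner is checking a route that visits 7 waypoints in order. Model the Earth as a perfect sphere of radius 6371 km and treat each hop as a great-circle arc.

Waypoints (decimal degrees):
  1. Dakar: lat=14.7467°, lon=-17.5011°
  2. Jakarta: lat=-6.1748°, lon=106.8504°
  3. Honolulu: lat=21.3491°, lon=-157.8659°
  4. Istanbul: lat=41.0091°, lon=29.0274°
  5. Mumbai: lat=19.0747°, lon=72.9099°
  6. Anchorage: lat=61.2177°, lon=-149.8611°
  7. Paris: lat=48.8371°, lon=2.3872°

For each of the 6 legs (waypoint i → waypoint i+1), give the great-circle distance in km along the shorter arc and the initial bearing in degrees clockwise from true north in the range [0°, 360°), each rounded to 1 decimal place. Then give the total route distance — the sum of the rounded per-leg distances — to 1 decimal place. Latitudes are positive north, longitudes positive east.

Leg 1: φ1=0.2573785, φ2=-0.1077706, Δφ=-0.3651491, Δλ=2.1703431 rad; a=sin²(Δφ/2)+cosφ1·cosφ2·sin²(Δλ/2)=0.7849476893; c=2·atan2(√a, √(1-a))=2.177174856; dist=6371·c=13870.781 ≈ 13870.8 km; running total=13870.8 km
Leg 1 bearing: y=sinΔλ·cosφ2=0.82080166, x=cosφ1·sinφ2-sinφ1·cosφ2·cosΔλ=0.03878003; θ=atan2(y, x)=87.2950° ≈ 87.3°
Leg 2: φ1=-0.1077706, φ2=0.3726121, Δφ=0.4803827, Δλ=-4.6201710 rad; a=sin²(Δφ/2)+cosφ1·cosφ2·sin²(Δλ/2)=0.5622142878; c=2·atan2(√a, √(1-a))=1.695548237; dist=6371·c=10802.338 ≈ 10802.3 km; running total=24673.1 km
Leg 2 bearing: y=sinΔλ·cosφ2=0.92742210, x=cosφ1·sinφ2-sinφ1·cosφ2·cosΔλ=0.35271202; θ=atan2(y, x)=69.1775° ≈ 69.2°
Leg 3: φ1=0.3726121, φ2=0.7157438, Δφ=0.3431317, Δλ=3.2619034 rad; a=sin²(Δφ/2)+cosφ1·cosφ2·sin²(Δλ/2)=0.7294309970; c=2·atan2(√a, √(1-a))=2.047510295; dist=6371·c=13044.688 ≈ 13044.7 km; running total=37717.8 km
Leg 3 bearing: y=sinΔλ·cosφ2=-0.09056830, x=cosφ1·sinφ2-sinφ1·cosφ2·cosΔλ=0.88387955; θ=atan2(y, x)=-5.8505° <0 so +360° → 354.1495° ≈ 354.1°
Leg 4: φ1=0.7157438, φ2=0.3329163, Δφ=-0.3828275, Δλ=0.7658941 rad; a=sin²(Δφ/2)+cosφ1·cosφ2·sin²(Δλ/2)=0.1357660473; c=2·atan2(√a, √(1-a))=0.754713417; dist=6371·c=4808.279 ≈ 4808.3 km; running total=42526.1 km
Leg 4 bearing: y=sinΔλ·cosφ2=0.65512140, x=cosφ1·sinφ2-sinφ1·cosφ2·cosΔλ=-0.20037580; θ=atan2(y, x)=107.0068° ≈ 107.0°
Leg 5: φ1=0.3329163, φ2=1.0684504, Δφ=0.7355341, Δλ=-3.8880874 rad; a=sin²(Δφ/2)+cosφ1·cosφ2·sin²(Δλ/2)=0.5238056657; c=2·atan2(√a, √(1-a))=1.618425664; dist=6371·c=10310.990 ≈ 10311.0 km; running total=52837.1 km
Leg 5 bearing: y=sinΔλ·cosφ2=0.32696054, x=cosφ1·sinφ2-sinφ1·cosφ2·cosΔλ=0.94383789; θ=atan2(y, x)=19.1069° ≈ 19.1°
Leg 6: φ1=1.0684504, φ2=0.8523682, Δφ=-0.2160822, Δλ=2.6572341 rad; a=sin²(Δφ/2)+cosφ1·cosφ2·sin²(Δλ/2)=0.3103139758; c=2·atan2(√a, √(1-a))=1.181678812; dist=6371·c=7528.476 ≈ 7528.5 km; running total=60365.6 km
Leg 6 bearing: y=sinΔλ·cosφ2=0.30648575, x=cosφ1·sinφ2-sinφ1·cosφ2·cosΔλ=0.87300821; θ=atan2(y, x)=19.3446° ≈ 19.3°

Leg 1: dist=13870.8 km, bearing=87.3°
Leg 2: dist=10802.3 km, bearing=69.2°
Leg 3: dist=13044.7 km, bearing=354.1°
Leg 4: dist=4808.3 km, bearing=107.0°
Leg 5: dist=10311.0 km, bearing=19.1°
Leg 6: dist=7528.5 km, bearing=19.3°
Total: 60365.6 km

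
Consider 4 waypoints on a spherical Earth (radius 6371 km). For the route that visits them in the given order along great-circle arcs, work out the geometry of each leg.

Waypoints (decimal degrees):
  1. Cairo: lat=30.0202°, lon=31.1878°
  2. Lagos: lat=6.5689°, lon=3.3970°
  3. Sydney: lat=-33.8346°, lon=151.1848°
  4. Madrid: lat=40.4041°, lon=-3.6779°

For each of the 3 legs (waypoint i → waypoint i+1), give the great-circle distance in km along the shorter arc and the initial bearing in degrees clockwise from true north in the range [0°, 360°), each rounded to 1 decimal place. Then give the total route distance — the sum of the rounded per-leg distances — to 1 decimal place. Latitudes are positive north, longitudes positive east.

Leg 1: φ1=0.5239513, φ2=0.1146489, Δφ=-0.4093024, Δλ=-0.4850410 rad; a=sin²(Δφ/2)+cosφ1·cosφ2·sin²(Δλ/2)=0.0909081519; c=2·atan2(√a, √(1-a))=0.612551472; dist=6371·c=3902.565 ≈ 3902.6 km; running total=3902.6 km
Leg 1 bearing: y=sinΔλ·cosφ2=-0.46318370, x=cosφ1·sinφ2-sinφ1·cosφ2·cosΔλ=-0.34064101; θ=atan2(y, x)=-126.3320° <0 so +360° → 233.6680° ≈ 233.7°
Leg 2: φ1=0.1146489, φ2=-0.5905252, Δφ=-0.7051741, Δλ=2.5793837 rad; a=sin²(Δφ/2)+cosφ1·cosφ2·sin²(Δλ/2)=0.8809386691; c=2·atan2(√a, √(1-a))=2.437002895; dist=6371·c=15526.145 ≈ 15526.1 km; running total=19428.7 km
Leg 2 bearing: y=sinΔλ·cosφ2=0.44278247, x=cosφ1·sinφ2-sinφ1·cosφ2·cosΔλ=-0.47274370; θ=atan2(y, x)=136.8744° ≈ 136.9°
Leg 3: φ1=-0.5905252, φ2=0.7051846, Δφ=1.2957097, Δλ=-2.7028640 rad; a=sin²(Δφ/2)+cosφ1·cosφ2·sin²(Δλ/2)=0.9667641247; c=2·atan2(√a, √(1-a))=2.774927942; dist=6371·c=17679.066 ≈ 17679.1 km; running total=37107.8 km
Leg 3 bearing: y=sinΔλ·cosφ2=-0.32347329, x=cosφ1·sinφ2-sinφ1·cosφ2·cosΔλ=0.15456402; θ=atan2(y, x)=-64.4603° <0 so +360° → 295.5397° ≈ 295.5°

Leg 1: dist=3902.6 km, bearing=233.7°
Leg 2: dist=15526.1 km, bearing=136.9°
Leg 3: dist=17679.1 km, bearing=295.5°
Total: 37107.8 km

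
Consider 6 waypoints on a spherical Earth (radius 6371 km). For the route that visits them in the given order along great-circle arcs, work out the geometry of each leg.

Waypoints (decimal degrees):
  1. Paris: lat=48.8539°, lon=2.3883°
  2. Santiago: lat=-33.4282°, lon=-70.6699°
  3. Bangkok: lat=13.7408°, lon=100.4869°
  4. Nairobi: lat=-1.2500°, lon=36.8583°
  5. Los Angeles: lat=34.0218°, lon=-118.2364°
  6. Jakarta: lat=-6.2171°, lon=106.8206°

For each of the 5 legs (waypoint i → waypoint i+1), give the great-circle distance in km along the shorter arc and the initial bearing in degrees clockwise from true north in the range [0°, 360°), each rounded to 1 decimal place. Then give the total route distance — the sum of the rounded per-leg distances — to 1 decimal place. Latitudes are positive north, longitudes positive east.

Leg 1: dist=11649.1 km, bearing=235.7°
Leg 2: dist=17650.4 km, bearing=155.7°
Leg 3: dist=7202.5 km, bearing=262.0°
Leg 4: dist=15544.8 km, bearing=327.3°
Leg 5: dist=14454.1 km, bearing=293.3°
Total: 66500.9 km

Leg 1: φ1=0.8526614, φ2=-0.5834322, Δφ=-1.4360936, Δλ=-1.2751061 rad; a=sin²(Δφ/2)+cosφ1·cosφ2·sin²(Δλ/2)=0.6274109480; c=2·atan2(√a, √(1-a))=1.828459841; dist=6371·c=11649.118 ≈ 11649.1 km; running total=11649.1 km
Leg 1 bearing: y=sinΔλ·cosφ2=-0.79835723, x=cosφ1·sinφ2-sinφ1·cosφ2·cosΔλ=-0.54561115; θ=atan2(y, x)=-124.3494° <0 so +360° → 235.6506° ≈ 235.7°
Leg 2: φ1=-0.5834322, φ2=0.2398222, Δφ=0.8232544, Δλ=2.9872497 rad; a=sin²(Δφ/2)+cosφ1·cosφ2·sin²(Δλ/2)=0.9659538816; c=2·atan2(√a, √(1-a))=2.770434083; dist=6371·c=17650.436 ≈ 17650.4 km; running total=29299.5 km
Leg 2 bearing: y=sinΔλ·cosφ2=0.14933116, x=cosφ1·sinφ2-sinφ1·cosφ2·cosΔλ=-0.33052704; θ=atan2(y, x)=155.6867° ≈ 155.7°
Leg 3: φ1=0.2398222, φ2=-0.0218166, Δφ=-0.2616388, Δλ=-1.1105286 rad; a=sin²(Δφ/2)+cosφ1·cosφ2·sin²(Δλ/2)=0.2869044565; c=2·atan2(√a, √(1-a))=1.130518197; dist=6371·c=7202.531 ≈ 7202.5 km; running total=36502.0 km
Leg 3 bearing: y=sinΔλ·cosφ2=-0.89572039, x=cosφ1·sinφ2-sinφ1·cosφ2·cosΔλ=-0.12667338; θ=atan2(y, x)=-98.0494° <0 so +360° → 261.9506° ≈ 262.0°
Leg 4: φ1=-0.0218166, φ2=0.5937924, Δφ=0.6156090, Δλ=-2.7069132 rad; a=sin²(Δφ/2)+cosφ1·cosφ2·sin²(Δλ/2)=0.8818874792; c=2·atan2(√a, √(1-a))=2.439937651; dist=6371·c=15544.843 ≈ 15544.8 km; running total=52046.8 km
Leg 4 bearing: y=sinΔλ·cosφ2=-0.34903444, x=cosφ1·sinφ2-sinφ1·cosφ2·cosΔλ=0.54297585; θ=atan2(y, x)=-32.7336° <0 so +360° → 327.2664° ≈ 327.3°
Leg 5: φ1=0.5937924, φ2=-0.1085089, Δφ=-0.7023013, Δλ=3.9279857 rad; a=sin²(Δφ/2)+cosφ1·cosφ2·sin²(Δλ/2)=0.8213166975; c=2·atan2(√a, √(1-a))=2.268726732; dist=6371·c=14454.058 ≈ 14454.1 km; running total=66500.9 km
Leg 5 bearing: y=sinΔλ·cosφ2=-0.70364704, x=cosφ1·sinφ2-sinφ1·cosφ2·cosΔλ=0.30315535; θ=atan2(y, x)=-66.6920° <0 so +360° → 293.3080° ≈ 293.3°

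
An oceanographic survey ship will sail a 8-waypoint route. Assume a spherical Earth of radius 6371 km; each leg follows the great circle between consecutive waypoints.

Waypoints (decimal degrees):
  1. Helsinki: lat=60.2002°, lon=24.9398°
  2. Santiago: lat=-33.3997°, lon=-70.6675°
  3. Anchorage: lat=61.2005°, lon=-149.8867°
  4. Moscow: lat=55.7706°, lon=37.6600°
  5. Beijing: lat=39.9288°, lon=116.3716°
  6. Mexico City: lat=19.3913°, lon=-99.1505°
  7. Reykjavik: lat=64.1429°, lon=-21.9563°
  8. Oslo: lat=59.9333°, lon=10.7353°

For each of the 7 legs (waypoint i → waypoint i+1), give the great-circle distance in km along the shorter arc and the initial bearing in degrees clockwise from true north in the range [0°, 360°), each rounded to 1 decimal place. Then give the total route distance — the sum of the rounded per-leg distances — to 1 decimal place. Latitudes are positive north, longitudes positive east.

Leg 1: φ1=1.0506917, φ2=-0.5829347, Δφ=-1.6336264, Δλ=-1.6686622 rad; a=sin²(Δφ/2)+cosφ1·cosφ2·sin²(Δλ/2)=0.7591123742; c=2·atan2(√a, √(1-a))=2.115570245; dist=6371·c=13478.298 ≈ 13478.3 km; running total=13478.3 km
Leg 1 bearing: y=sinΔλ·cosφ2=-0.83085595, x=cosφ1·sinφ2-sinφ1·cosφ2·cosΔλ=-0.20278437; θ=atan2(y, x)=-103.7159° <0 so +360° → 256.2841° ≈ 256.3°
Leg 2: φ1=-0.5829347, φ2=1.0681502, Δφ=1.6510850, Δλ=-1.3826359 rad; a=sin²(Δφ/2)+cosφ1·cosφ2·sin²(Δλ/2)=0.7035793387; c=2·atan2(√a, √(1-a))=1.990137369; dist=6371·c=12679.165 ≈ 12679.2 km; running total=26157.5 km
Leg 2 bearing: y=sinΔλ·cosφ2=-0.47324320, x=cosφ1·sinφ2-sinφ1·cosφ2·cosΔλ=0.78119311; θ=atan2(y, x)=-31.2073° <0 so +360° → 328.7927° ≈ 328.8°
Leg 3: φ1=1.0681502, φ2=0.9733806, Δφ=-0.0947696, Δλ=3.2733074 rad; a=sin²(Δφ/2)+cosφ1·cosφ2·sin²(Δλ/2)=0.2720558707; c=2·atan2(√a, √(1-a))=1.097426366; dist=6371·c=6991.703 ≈ 6991.7 km; running total=33149.2 km
Leg 3 bearing: y=sinΔλ·cosφ2=-0.07387652, x=cosφ1·sinφ2-sinφ1·cosφ2·cosΔλ=0.88696570; θ=atan2(y, x)=-4.7612° <0 so +360° → 355.2388° ≈ 355.2°
Leg 4: φ1=0.9733806, φ2=0.6968890, Δφ=-0.2764916, Δλ=1.3737766 rad; a=sin²(Δφ/2)+cosφ1·cosφ2·sin²(Δλ/2)=0.1924495506; c=2·atan2(√a, √(1-a))=0.908282395; dist=6371·c=5786.667 ≈ 5786.7 km; running total=38935.9 km
Leg 4 bearing: y=sinΔλ·cosφ2=0.75200753, x=cosφ1·sinφ2-sinφ1·cosφ2·cosΔλ=0.23692945; θ=atan2(y, x)=72.5123° ≈ 72.5°
Leg 5: φ1=0.6968890, φ2=0.3384420, Δφ=-0.3584470, Δλ=-3.7615703 rad; a=sin²(Δφ/2)+cosφ1·cosφ2·sin²(Δλ/2)=0.6878105614; c=2·atan2(√a, √(1-a))=1.955863210; dist=6371·c=12460.805 ≈ 12460.8 km; running total=51396.7 km
Leg 5 bearing: y=sinΔλ·cosφ2=0.54805763, x=cosφ1·sinφ2-sinφ1·cosφ2·cosΔλ=0.74735641; θ=atan2(y, x)=36.2537° ≈ 36.3°
Leg 6: φ1=0.3384420, φ2=1.1195048, Δφ=0.7810628, Δλ=1.3472930 rad; a=sin²(Δφ/2)+cosφ1·cosφ2·sin²(Δλ/2)=0.3050196106; c=2·atan2(√a, √(1-a))=1.170207328; dist=6371·c=7455.391 ≈ 7455.4 km; running total=58852.1 km
Leg 6 bearing: y=sinΔλ·cosφ2=0.42528028, x=cosφ1·sinφ2-sinφ1·cosφ2·cosΔλ=0.81674187; θ=atan2(y, x)=27.5061° ≈ 27.5°
Leg 7: φ1=1.1195048, φ2=1.0460334, Δφ=-0.0734714, Δλ=0.5705761 rad; a=sin²(Δφ/2)+cosφ1·cosφ2·sin²(Δλ/2)=0.0186554847; c=2·atan2(√a, √(1-a))=0.274026729; dist=6371·c=1745.824 ≈ 1745.8 km; running total=60597.9 km
Leg 7 bearing: y=sinΔλ·cosφ2=0.27060282, x=cosφ1·sinφ2-sinφ1·cosφ2·cosΔλ=-0.00198626; θ=atan2(y, x)=90.4206° ≈ 90.4°

Leg 1: dist=13478.3 km, bearing=256.3°
Leg 2: dist=12679.2 km, bearing=328.8°
Leg 3: dist=6991.7 km, bearing=355.2°
Leg 4: dist=5786.7 km, bearing=72.5°
Leg 5: dist=12460.8 km, bearing=36.3°
Leg 6: dist=7455.4 km, bearing=27.5°
Leg 7: dist=1745.8 km, bearing=90.4°
Total: 60597.9 km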